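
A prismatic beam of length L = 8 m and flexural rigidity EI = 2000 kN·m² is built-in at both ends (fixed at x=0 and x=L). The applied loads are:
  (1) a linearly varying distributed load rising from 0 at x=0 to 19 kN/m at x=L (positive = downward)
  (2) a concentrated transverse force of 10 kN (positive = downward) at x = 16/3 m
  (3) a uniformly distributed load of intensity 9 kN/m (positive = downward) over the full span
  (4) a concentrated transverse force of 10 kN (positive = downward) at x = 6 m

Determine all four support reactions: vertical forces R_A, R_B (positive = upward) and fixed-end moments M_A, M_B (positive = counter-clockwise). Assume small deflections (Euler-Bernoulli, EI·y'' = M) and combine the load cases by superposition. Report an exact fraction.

R_A = 135983/2160 kN, M_A = 53033/540 kN·m, R_B = 226897/2160 kN, M_B = -71227/540 kN·m

Load 1 — triangular load w₀=19 kN/m (0→w₀ over full span):
  R_A = 3w₀L/20 = 3·19·8/20 = 114/5 kN
  M_A = w₀L²/30 = 19·8²/30 = 608/15 kN·m
  R_B = 7w₀L/20 = 7·19·8/20 = 266/5 kN
  M_B = -w₀L²/20 = -19·8²/20 = -304/5 kN·m
Load 2 — point force P=10 kN at a=16/3 m (b=L-a=8/3):
  R_A = Pb²(3a+b)/L³ = 10·(8/3)²·(3·(16/3)+(8/3))/8³ = 70/27 kN
  M_A = Pab²/L² = 10·(16/3)·(8/3)²/8² = 160/27 kN·m
  R_B = Pa²(a+3b)/L³ = 10·(16/3)²·((16/3)+3·(8/3))/8³ = 200/27 kN
  M_B = -Pa²b/L² = -10·(16/3)²·(8/3)/8² = -320/27 kN·m
Load 3 — uniform load w=9 kN/m over full span:
  R_A = wL/2 = 9·8/2 = 36 kN
  M_A = wL²/12 = 9·8²/12 = 48 kN·m
  R_B = wL/2 = 9·8/2 = 36 kN
  M_B = -wL²/12 = -9·8²/12 = -48 kN·m
Load 4 — point force P=10 kN at a=6 m (b=L-a=2):
  R_A = Pb²(3a+b)/L³ = 10·2²·(3·6+2)/8³ = 25/16 kN
  M_A = Pab²/L² = 10·6·2²/8² = 15/4 kN·m
  R_B = Pa²(a+3b)/L³ = 10·6²·(6+3·2)/8³ = 135/16 kN
  M_B = -Pa²b/L² = -10·6²·2/8² = -45/4 kN·m
Superposition: R_A = 135983/2160 kN, M_A = 53033/540 kN·m, R_B = 226897/2160 kN, M_B = -71227/540 kN·m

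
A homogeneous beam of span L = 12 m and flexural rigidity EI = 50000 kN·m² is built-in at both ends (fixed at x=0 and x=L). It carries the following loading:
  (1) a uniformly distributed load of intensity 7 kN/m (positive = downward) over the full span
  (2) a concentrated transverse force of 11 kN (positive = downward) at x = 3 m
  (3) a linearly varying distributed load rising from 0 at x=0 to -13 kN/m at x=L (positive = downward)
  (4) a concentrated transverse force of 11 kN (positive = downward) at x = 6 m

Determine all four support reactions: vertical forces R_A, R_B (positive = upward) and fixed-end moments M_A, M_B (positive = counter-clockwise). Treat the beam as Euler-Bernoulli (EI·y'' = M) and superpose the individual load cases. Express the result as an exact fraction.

Load 1 — uniform load w=7 kN/m over full span:
  R_A = wL/2 = 7·12/2 = 42 kN
  M_A = wL²/12 = 7·12²/12 = 84 kN·m
  R_B = wL/2 = 7·12/2 = 42 kN
  M_B = -wL²/12 = -7·12²/12 = -84 kN·m
Load 2 — point force P=11 kN at a=3 m (b=L-a=9):
  R_A = Pb²(3a+b)/L³ = 11·9²·(3·3+9)/12³ = 297/32 kN
  M_A = Pab²/L² = 11·3·9²/12² = 297/16 kN·m
  R_B = Pa²(a+3b)/L³ = 11·3²·(3+3·9)/12³ = 55/32 kN
  M_B = -Pa²b/L² = -11·3²·9/12² = -99/16 kN·m
Load 3 — triangular load w₀=-13 kN/m (0→w₀ over full span):
  R_A = 3w₀L/20 = 3·(-13)·12/20 = -117/5 kN
  M_A = w₀L²/30 = (-13)·12²/30 = -312/5 kN·m
  R_B = 7w₀L/20 = 7·(-13)·12/20 = -273/5 kN
  M_B = -w₀L²/20 = -(-13)·12²/20 = 468/5 kN·m
Load 4 — point force P=11 kN at a=6 m (b=L-a=6):
  R_A = Pb²(3a+b)/L³ = 11·6²·(3·6+6)/12³ = 11/2 kN
  M_A = Pab²/L² = 11·6·6²/12² = 33/2 kN·m
  R_B = Pa²(a+3b)/L³ = 11·6²·(6+3·6)/12³ = 11/2 kN
  M_B = -Pa²b/L² = -11·6²·6/12² = -33/2 kN·m
Superposition: R_A = 5341/160 kN, M_A = 4533/80 kN·m, R_B = -861/160 kN, M_B = -1047/80 kN·m

R_A = 5341/160 kN, M_A = 4533/80 kN·m, R_B = -861/160 kN, M_B = -1047/80 kN·m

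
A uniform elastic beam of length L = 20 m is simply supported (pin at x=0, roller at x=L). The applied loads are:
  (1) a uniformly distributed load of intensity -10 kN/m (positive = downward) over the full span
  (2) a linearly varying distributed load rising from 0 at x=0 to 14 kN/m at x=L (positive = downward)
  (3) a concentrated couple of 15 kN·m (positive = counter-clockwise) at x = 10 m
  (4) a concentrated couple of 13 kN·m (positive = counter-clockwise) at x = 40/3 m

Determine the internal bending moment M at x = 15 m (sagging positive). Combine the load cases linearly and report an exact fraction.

Load 1 — uniform load w=-10 kN/m over full span:
  M_1 = wx(L-x)/2 = (-10)·15·(20-15)/2 = -375 kN·m
Load 2 — triangular load w₀=14 kN/m (0→w₀ over full span):
  M_2 = w₀Lx/6 - w₀x³/(6L) = 14·20·15/6 - 14·15³/(6·20) = 1225/4 kN·m
Load 3 — applied couple M₀=15 kN·m at a=10 m (b=L-a=10):
  M_3 = M₀x/L - M₀  [x>a] = 15·15/20 - 15 = -15/4 kN·m
Load 4 — applied couple M₀=13 kN·m at a=40/3 m (b=L-a=20/3):
  M_4 = M₀x/L - M₀  [x>a] = 13·15/20 - 13 = -13/4 kN·m
Superposition: M = Σ M_i = -303/4 kN·m ≈ -75.750000 kN·m

M(15) = -303/4 kN·m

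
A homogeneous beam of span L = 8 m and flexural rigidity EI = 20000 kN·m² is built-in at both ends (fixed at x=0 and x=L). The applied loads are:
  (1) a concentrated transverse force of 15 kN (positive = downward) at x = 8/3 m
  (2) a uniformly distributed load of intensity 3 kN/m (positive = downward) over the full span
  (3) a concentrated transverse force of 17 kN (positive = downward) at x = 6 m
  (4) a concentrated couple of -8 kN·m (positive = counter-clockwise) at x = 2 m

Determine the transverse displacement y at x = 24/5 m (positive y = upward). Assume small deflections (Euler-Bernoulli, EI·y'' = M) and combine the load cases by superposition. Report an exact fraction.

y(24/5) = -358171/84375000 m

Load 1 — point force P=15 kN at a=8/3 m (b=L-a=16/3):
  y_1 = -Pa²(L-x)²(3bL-(3b+a)(L-x))/(6L³EI)  [x>a] = -15·(8/3)²·(8-(24/5))²·(3·(16/3)·8-(3·(16/3)+(8/3))·(8-(24/5)))/(6·8³·20000) = -512/421875 m
Load 2 — uniform load w=3 kN/m over full span:
  y_2 = -wx²(L-x)²/(24EI) = -3·(24/5)²·(8-(24/5))²/(24·20000) = -576/390625 m
Load 3 — point force P=17 kN at a=6 m (b=L-a=2):
  y_3 = -Pb²x²(3aL-(3a+b)x)/(6L³EI)  [x≤a] = -17·2²·(24/5)²·(3·6·8-(3·6+2)·(24/5))/(6·8³·20000) = -153/125000 m
Load 4 — applied couple M₀=-8 kN·m at a=2 m (b=L-a=6):
  y_4 = (R_Ax³/6 - M_Ax²/2 - M₀(x-a)²/2)/EI  [x>a] with R_A=-9/8, M_A=3/2 = ((-9/8)·(24/5)³/6 - (3/2)·(24/5)²/2 - (-8)·((24/5)-2)²/2)/20000 = -26/78125 m
Superposition: y = Σ y_i = -358171/84375000 m ≈ -0.004245 m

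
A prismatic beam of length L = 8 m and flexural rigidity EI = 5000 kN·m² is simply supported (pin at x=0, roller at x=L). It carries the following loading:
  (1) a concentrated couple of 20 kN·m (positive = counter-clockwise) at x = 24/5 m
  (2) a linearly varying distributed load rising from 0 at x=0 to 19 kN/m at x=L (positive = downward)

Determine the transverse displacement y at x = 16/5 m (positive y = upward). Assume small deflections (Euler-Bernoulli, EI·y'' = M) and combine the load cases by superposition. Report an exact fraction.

y(16/5) = -2954912/29296875 m

Load 1 — applied couple M₀=20 kN·m at a=24/5 m (b=L-a=16/5):
  y_1 = (M₀x³/(6L)+C₁x)/EI  [x≤a] with C₁=M₀(3b²-L²)/(6L)=-208/15 = (20·(16/5)³/(6·8)+(-208/15)·(16/5))/5000 = -96/15625 m
Load 2 — triangular load w₀=19 kN/m (0→w₀ over full span):
  y_2 = -w₀x(7L⁴-10L²x²+3x⁴)/(360LEI) = -19·(16/5)·(7·8⁴-10·8²·(16/5)²+3·(16/5)⁴)/(360·8·5000) = -2774912/29296875 m
Superposition: y = Σ y_i = -2954912/29296875 m ≈ -0.100861 m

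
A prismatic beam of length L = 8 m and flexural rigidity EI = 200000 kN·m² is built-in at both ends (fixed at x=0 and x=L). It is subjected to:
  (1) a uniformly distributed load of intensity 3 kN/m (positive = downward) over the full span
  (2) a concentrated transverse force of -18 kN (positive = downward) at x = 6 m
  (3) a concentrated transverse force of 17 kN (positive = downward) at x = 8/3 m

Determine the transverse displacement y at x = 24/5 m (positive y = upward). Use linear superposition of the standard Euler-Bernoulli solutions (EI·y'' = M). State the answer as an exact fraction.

Load 1 — uniform load w=3 kN/m over full span:
  y_1 = -wx²(L-x)²/(24EI) = -3·(24/5)²·(8-(24/5))²/(24·200000) = -288/1953125 m
Load 2 — point force P=-18 kN at a=6 m (b=L-a=2):
  y_2 = -Pb²x²(3aL-(3a+b)x)/(6L³EI)  [x≤a] = -(-18)·2²·(24/5)²·(3·6·8-(3·6+2)·(24/5))/(6·8³·200000) = 81/625000 m
Load 3 — point force P=17 kN at a=8/3 m (b=L-a=16/3):
  y_3 = -Pa²(L-x)²(3bL-(3b+a)(L-x))/(6L³EI)  [x>a] = -17·(8/3)²·(8-(24/5))²·(3·(16/3)·8-(3·(16/3)+(8/3))·(8-(24/5)))/(6·8³·200000) = -4352/31640625 m
Superposition: y = Σ y_i = -196679/1265625000 m ≈ -0.000155 m

y(24/5) = -196679/1265625000 m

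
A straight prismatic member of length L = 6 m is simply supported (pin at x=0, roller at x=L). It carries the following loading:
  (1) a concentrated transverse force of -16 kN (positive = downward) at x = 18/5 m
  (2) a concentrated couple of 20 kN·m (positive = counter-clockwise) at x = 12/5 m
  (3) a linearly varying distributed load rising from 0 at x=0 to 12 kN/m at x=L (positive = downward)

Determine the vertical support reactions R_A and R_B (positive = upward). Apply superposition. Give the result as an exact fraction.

R_A = 134/15 kN, R_B = 166/15 kN

Load 1 — point force P=-16 kN at a=18/5 m (b=L-a=12/5):
  R_A = Pb/L = (-16)·(12/5)/6 = -32/5 kN
  R_B = Pa/L = (-16)·(18/5)/6 = -48/5 kN
Load 2 — applied couple M₀=20 kN·m at a=12/5 m (b=L-a=18/5):
  R_A = M₀/L = 20/6 = 10/3 kN
  R_B = -M₀/L = -20/6 = -10/3 kN
Load 3 — triangular load w₀=12 kN/m (0→w₀ over full span):
  R_A = w₀L/6 = 12·6/6 = 12 kN
  R_B = w₀L/3 = 12·6/3 = 24 kN
Superposition: R_A = 134/15 kN, R_B = 166/15 kN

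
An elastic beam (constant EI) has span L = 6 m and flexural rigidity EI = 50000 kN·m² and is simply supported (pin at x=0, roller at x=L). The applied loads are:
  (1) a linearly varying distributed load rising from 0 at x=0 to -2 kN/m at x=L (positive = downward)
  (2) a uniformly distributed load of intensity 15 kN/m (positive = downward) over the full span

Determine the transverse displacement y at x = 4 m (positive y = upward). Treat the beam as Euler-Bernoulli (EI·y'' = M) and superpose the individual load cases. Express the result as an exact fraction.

Load 1 — triangular load w₀=-2 kN/m (0→w₀ over full span):
  y_1 = -w₀x(7L⁴-10L²x²+3x⁴)/(360LEI) = -(-2)·4·(7·6⁴-10·6²·4²+3·4⁴)/(360·6·50000) = 17/56250 m
Load 2 — uniform load w=15 kN/m over full span:
  y_2 = -wx(L³-2Lx²+x³)/(24EI) = -15·4·(6³-2·6·4²+4³)/(24·50000) = -11/2500 m
Superposition: y = Σ y_i = -461/112500 m ≈ -0.004098 m

y(4) = -461/112500 m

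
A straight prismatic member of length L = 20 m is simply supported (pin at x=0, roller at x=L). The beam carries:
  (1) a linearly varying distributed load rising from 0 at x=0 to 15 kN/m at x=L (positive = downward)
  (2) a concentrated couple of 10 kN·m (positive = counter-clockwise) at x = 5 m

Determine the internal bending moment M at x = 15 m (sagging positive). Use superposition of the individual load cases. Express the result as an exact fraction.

Load 1 — triangular load w₀=15 kN/m (0→w₀ over full span):
  M_1 = w₀Lx/6 - w₀x³/(6L) = 15·20·15/6 - 15·15³/(6·20) = 2625/8 kN·m
Load 2 — applied couple M₀=10 kN·m at a=5 m (b=L-a=15):
  M_2 = M₀x/L - M₀  [x>a] = 10·15/20 - 10 = -5/2 kN·m
Superposition: M = Σ M_i = 2605/8 kN·m ≈ 325.625000 kN·m

M(15) = 2605/8 kN·m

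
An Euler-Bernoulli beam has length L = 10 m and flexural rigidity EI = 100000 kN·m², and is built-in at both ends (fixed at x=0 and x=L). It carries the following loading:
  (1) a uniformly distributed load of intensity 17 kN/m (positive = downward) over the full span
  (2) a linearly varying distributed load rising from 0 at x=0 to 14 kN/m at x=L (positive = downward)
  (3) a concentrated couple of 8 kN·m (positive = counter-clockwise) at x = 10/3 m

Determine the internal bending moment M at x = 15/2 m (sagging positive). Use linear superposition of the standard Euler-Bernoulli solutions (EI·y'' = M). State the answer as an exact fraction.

M(15/2) = 1445/48 kN·m

Load 1 — uniform load w=17 kN/m over full span:
  M_1 = wLx/2 - wL²/12 - wx²/2 = 17·10·(15/2)/2 - 17·10²/12 - 17·(15/2)²/2 = 425/24 kN·m
Load 2 — triangular load w₀=14 kN/m (0→w₀ over full span):
  M_2 = 3w₀Lx/20 - w₀L²/30 - w₀x³/(6L) = 3·14·10·(15/2)/20 - 14·10²/30 - 14·(15/2)³/(6·10) = 595/48 kN·m
Load 3 — applied couple M₀=8 kN·m at a=10/3 m (b=L-a=20/3):
  M_3 = R_Ax - M_A - M₀  [x>a] with R_A=16/15, M_A=0 = (16/15)·(15/2) - 0 - 8 = 0 kN·m
Superposition: M = Σ M_i = 1445/48 kN·m ≈ 30.104167 kN·m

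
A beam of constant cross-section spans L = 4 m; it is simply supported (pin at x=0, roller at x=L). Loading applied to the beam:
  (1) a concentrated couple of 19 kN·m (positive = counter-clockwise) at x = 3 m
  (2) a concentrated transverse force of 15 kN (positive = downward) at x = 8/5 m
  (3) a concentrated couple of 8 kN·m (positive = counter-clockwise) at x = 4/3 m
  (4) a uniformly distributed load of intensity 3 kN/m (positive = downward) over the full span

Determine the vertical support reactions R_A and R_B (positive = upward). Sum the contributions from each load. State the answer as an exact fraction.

R_A = 87/4 kN, R_B = 21/4 kN

Load 1 — applied couple M₀=19 kN·m at a=3 m (b=L-a=1):
  R_A = M₀/L = 19/4 kN
  R_B = -M₀/L = -19/4 kN
Load 2 — point force P=15 kN at a=8/5 m (b=L-a=12/5):
  R_A = Pb/L = 15·(12/5)/4 = 9 kN
  R_B = Pa/L = 15·(8/5)/4 = 6 kN
Load 3 — applied couple M₀=8 kN·m at a=4/3 m (b=L-a=8/3):
  R_A = M₀/L = 8/4 = 2 kN
  R_B = -M₀/L = -8/4 = -2 kN
Load 4 — uniform load w=3 kN/m over full span:
  R_A = wL/2 = 3·4/2 = 6 kN
  R_B = wL/2 = 3·4/2 = 6 kN
Superposition: R_A = 87/4 kN, R_B = 21/4 kN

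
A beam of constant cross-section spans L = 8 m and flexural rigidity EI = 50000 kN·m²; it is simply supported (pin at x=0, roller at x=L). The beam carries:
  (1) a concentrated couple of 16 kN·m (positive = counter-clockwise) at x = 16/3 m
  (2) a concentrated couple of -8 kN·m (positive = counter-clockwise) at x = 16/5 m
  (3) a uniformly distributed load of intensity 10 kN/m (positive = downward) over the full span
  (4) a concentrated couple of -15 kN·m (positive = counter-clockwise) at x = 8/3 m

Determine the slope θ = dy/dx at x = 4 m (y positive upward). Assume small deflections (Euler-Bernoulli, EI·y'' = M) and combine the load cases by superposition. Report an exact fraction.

θ(4) = -527/11250000 rad

Load 1 — applied couple M₀=16 kN·m at a=16/3 m (b=L-a=8/3):
  θ_1 = (M₀x²/(2L)+C₁)/EI  [x≤a] with C₁=M₀(3b²-L²)/(6L)=-128/9 = (16·4²/(2·8)+(-128/9))/50000 = 1/28125 rad
Load 2 — applied couple M₀=-8 kN·m at a=16/5 m (b=L-a=24/5):
  θ_2 = (M₀x²/(2L)-M₀(x-a)+C₁)/EI  [x>a] with C₁=M₀(3b²-L²)/(6L)=-64/75 = ((-8)·4²/(2·8)-(-8)·(4-(16/5))+(-64/75))/50000 = -23/468750 rad
Load 3 — uniform load w=10 kN/m over full span:
  θ_3 = -w(L³-6Lx²+4x³)/(24EI) = -10·(8³-6·8·4²+4·4³)/(24·50000) = 0 rad
Load 4 — applied couple M₀=-15 kN·m at a=8/3 m (b=L-a=16/3):
  θ_4 = (M₀x²/(2L)-M₀(x-a)+C₁)/EI  [x>a] with C₁=M₀(3b²-L²)/(6L)=-20/3 = ((-15)·4²/(2·8)-(-15)·(4-(8/3))+(-20/3))/50000 = -1/30000 rad
Superposition: θ = Σ θ_i = -527/11250000 rad ≈ -0.000047 rad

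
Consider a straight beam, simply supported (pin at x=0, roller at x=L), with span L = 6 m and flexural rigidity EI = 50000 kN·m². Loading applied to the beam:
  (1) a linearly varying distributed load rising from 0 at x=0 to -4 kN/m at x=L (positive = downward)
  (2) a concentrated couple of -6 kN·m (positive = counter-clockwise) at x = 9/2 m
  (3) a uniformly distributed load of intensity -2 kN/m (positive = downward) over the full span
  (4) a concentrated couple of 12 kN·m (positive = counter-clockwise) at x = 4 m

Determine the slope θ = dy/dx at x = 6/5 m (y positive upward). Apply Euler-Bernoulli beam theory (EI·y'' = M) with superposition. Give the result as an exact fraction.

Load 1 — triangular load w₀=-4 kN/m (0→w₀ over full span):
  θ_1 = -w₀(7L⁴-30L²x²+15x⁴)/(360LEI) = -(-4)·(7·6⁴-30·6²·(6/5)²+15·(6/5)⁴)/(360·6·50000) = 546/1953125 rad
Load 2 — applied couple M₀=-6 kN·m at a=9/2 m (b=L-a=3/2):
  θ_2 = (M₀x²/(2L)+C₁)/EI  [x≤a] with C₁=M₀(3b²-L²)/(6L)=39/8 = ((-6)·(6/5)²/(2·6)+(39/8))/50000 = 831/10000000 rad
Load 3 — uniform load w=-2 kN/m over full span:
  θ_3 = -w(L³-6Lx²+4x³)/(24EI) = -(-2)·(6³-6·6·(6/5)²+4·(6/5)³)/(24·50000) = 891/3125000 rad
Load 4 — applied couple M₀=12 kN·m at a=4 m (b=L-a=2):
  θ_4 = (M₀x²/(2L)+C₁)/EI  [x≤a] with C₁=M₀(3b²-L²)/(6L)=-8 = (12·(6/5)²/(2·6)+(-8))/50000 = -41/312500 rad
Superposition: θ = Σ θ_i = 129143/250000000 rad ≈ 0.000517 rad

θ(6/5) = 129143/250000000 rad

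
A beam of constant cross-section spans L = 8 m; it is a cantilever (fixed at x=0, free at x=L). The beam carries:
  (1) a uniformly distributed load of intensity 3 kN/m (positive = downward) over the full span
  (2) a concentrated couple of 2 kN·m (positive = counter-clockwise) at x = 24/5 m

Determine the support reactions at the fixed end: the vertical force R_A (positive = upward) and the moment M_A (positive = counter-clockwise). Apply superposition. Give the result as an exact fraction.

Load 1 — uniform load w=3 kN/m over full span:
  R_A = wL = 3·8 = 24 kN
  M_A = wL²/2 = 3·8²/2 = 96 kN·m
Load 2 — applied couple M₀=2 kN·m at a=24/5 m (b=L-a=16/5):
  R_A = 0 kN
  M_A = -M₀ = -2 kN·m
Superposition: R_A = 24 kN, M_A = 94 kN·m

R_A = 24 kN, M_A = 94 kN·m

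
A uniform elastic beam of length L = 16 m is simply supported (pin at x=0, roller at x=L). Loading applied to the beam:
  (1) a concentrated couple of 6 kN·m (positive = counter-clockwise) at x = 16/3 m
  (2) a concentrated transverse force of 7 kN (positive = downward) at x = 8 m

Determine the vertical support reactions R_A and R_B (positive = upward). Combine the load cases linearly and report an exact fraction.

Load 1 — applied couple M₀=6 kN·m at a=16/3 m (b=L-a=32/3):
  R_A = M₀/L = 6/16 = 3/8 kN
  R_B = -M₀/L = -6/16 = -3/8 kN
Load 2 — point force P=7 kN at a=8 m (b=L-a=8):
  R_A = Pb/L = 7·8/16 = 7/2 kN
  R_B = Pa/L = 7·8/16 = 7/2 kN
Superposition: R_A = 31/8 kN, R_B = 25/8 kN

R_A = 31/8 kN, R_B = 25/8 kN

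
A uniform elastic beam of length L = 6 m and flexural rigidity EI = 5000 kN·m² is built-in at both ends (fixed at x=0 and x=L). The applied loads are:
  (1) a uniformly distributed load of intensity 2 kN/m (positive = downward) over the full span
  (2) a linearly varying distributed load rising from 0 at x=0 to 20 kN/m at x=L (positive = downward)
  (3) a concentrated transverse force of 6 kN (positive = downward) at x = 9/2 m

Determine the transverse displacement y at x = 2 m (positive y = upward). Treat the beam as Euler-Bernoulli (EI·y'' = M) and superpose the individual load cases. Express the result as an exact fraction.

y(2) = -2329/360000 m

Load 1 — uniform load w=2 kN/m over full span:
  y_1 = -wx²(L-x)²/(24EI) = -2·2²·(6-2)²/(24·5000) = -2/1875 m
Load 2 — triangular load w₀=20 kN/m (0→w₀ over full span):
  y_2 = -w₀x²(L-x)²(x+2L)/(120LEI) = -20·2²·(6-2)²·(2+2·6)/(120·6·5000) = -28/5625 m
Load 3 — point force P=6 kN at a=9/2 m (b=L-a=3/2):
  y_3 = -Pb²x²(3aL-(3a+b)x)/(6L³EI)  [x≤a] = -6·(3/2)²·2²·(3·(9/2)·6-(3·(9/2)+(3/2))·2)/(6·6³·5000) = -17/40000 m
Superposition: y = Σ y_i = -2329/360000 m ≈ -0.006469 m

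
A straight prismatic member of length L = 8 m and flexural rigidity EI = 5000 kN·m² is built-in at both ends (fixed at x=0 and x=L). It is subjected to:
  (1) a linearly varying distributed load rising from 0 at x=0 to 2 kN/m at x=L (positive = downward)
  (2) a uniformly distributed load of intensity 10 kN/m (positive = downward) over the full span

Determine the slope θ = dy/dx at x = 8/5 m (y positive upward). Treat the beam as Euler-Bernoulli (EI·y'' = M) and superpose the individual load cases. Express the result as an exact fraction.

θ(8/5) = -10496/1171875 rad

Load 1 — triangular load w₀=2 kN/m (0→w₀ over full span):
  θ_1 = -w₀(2x(L-x)(L-2x)(x+2L)+x²(L-x)²)/(120LEI) = -2·(2·(8/5)·(8-(8/5))·(8-2·(8/5))·((8/5)+2·8)+(8/5)²·(8-(8/5))²)/(120·8·5000) = -896/1171875 rad
Load 2 — uniform load w=10 kN/m over full span:
  θ_2 = -wx(L-x)(L-2x)/(12EI) = -10·(8/5)·(8-(8/5))·(8-2·(8/5))/(12·5000) = -128/15625 rad
Superposition: θ = Σ θ_i = -10496/1171875 rad ≈ -0.008957 rad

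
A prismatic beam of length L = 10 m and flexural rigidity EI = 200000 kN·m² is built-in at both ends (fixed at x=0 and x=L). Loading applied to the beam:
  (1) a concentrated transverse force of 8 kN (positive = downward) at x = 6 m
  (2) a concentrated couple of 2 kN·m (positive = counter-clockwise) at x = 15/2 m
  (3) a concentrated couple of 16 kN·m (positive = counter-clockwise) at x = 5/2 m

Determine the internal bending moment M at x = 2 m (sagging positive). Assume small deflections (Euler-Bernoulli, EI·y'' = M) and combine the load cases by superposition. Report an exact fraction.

M(2) = 4377/1000 kN·m

Load 1 — point force P=8 kN at a=6 m (b=L-a=4):
  M_1 = Pb²(3a+b)x/L³ - Pab²/L²  [x≤a] = 8·4²·(3·6+4)·2/10³ - 8·6·4²/10² = -256/125 kN·m
Load 2 — applied couple M₀=2 kN·m at a=15/2 m (b=L-a=5/2):
  M_2 = R_Ax - M_A  [x≤a] with R_A=9/40, M_A=5/8 = (9/40)·2 - (5/8) = -7/40 kN·m
Load 3 — applied couple M₀=16 kN·m at a=5/2 m (b=L-a=15/2):
  M_3 = R_Ax - M_A  [x≤a] with R_A=9/5, M_A=-3 = (9/5)·2 - (-3) = 33/5 kN·m
Superposition: M = Σ M_i = 4377/1000 kN·m ≈ 4.377000 kN·m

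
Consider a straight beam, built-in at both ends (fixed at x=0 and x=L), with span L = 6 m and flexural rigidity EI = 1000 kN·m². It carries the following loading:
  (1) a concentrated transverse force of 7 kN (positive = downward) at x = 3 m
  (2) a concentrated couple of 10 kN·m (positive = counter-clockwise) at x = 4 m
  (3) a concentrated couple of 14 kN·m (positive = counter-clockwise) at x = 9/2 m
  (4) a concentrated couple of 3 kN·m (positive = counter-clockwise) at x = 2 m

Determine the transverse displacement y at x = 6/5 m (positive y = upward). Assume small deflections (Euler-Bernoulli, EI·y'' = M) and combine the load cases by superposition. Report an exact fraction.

y(6/5) = -3367/500000 m

Load 1 — point force P=7 kN at a=3 m (b=L-a=3):
  y_1 = -Pb²x²(3aL-(3a+b)x)/(6L³EI)  [x≤a] = -7·3²·(6/5)²·(3·3·6-(3·3+3)·(6/5))/(6·6³·1000) = -693/250000 m
Load 2 — applied couple M₀=10 kN·m at a=4 m (b=L-a=2):
  y_2 = (R_Ax³/6 - M_Ax²/2)/EI  [x≤a] with R_A=20/9, M_A=10/3 = ((20/9)·(6/5)³/6 - (10/3)·(6/5)²/2)/1000 = -11/6250 m
Load 3 — applied couple M₀=14 kN·m at a=9/2 m (b=L-a=3/2):
  y_3 = (R_Ax³/6 - M_Ax²/2)/EI  [x≤a] with R_A=21/8, M_A=35/8 = ((21/8)·(6/5)³/6 - (35/8)·(6/5)²/2)/1000 = -1197/500000 m
Load 4 — applied couple M₀=3 kN·m at a=2 m (b=L-a=4):
  y_4 = (R_Ax³/6 - M_Ax²/2)/EI  [x≤a] with R_A=2/3, M_A=0 = ((2/3)·(6/5)³/6 - 0·(6/5)²/2)/1000 = 3/15625 m
Superposition: y = Σ y_i = -3367/500000 m ≈ -0.006734 m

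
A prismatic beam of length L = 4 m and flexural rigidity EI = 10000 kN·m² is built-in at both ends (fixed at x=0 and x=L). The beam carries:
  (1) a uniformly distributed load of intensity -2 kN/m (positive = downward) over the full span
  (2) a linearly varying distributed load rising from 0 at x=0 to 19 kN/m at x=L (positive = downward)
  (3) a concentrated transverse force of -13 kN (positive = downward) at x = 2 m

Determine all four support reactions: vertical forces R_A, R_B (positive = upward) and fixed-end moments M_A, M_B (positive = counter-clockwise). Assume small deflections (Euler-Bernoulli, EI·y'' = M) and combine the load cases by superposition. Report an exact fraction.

R_A = 9/10 kN, M_A = 29/30 kN·m, R_B = 161/10 kN, M_B = -181/30 kN·m

Load 1 — uniform load w=-2 kN/m over full span:
  R_A = wL/2 = (-2)·4/2 = -4 kN
  M_A = wL²/12 = (-2)·4²/12 = -8/3 kN·m
  R_B = wL/2 = (-2)·4/2 = -4 kN
  M_B = -wL²/12 = -(-2)·4²/12 = 8/3 kN·m
Load 2 — triangular load w₀=19 kN/m (0→w₀ over full span):
  R_A = 3w₀L/20 = 3·19·4/20 = 57/5 kN
  M_A = w₀L²/30 = 19·4²/30 = 152/15 kN·m
  R_B = 7w₀L/20 = 7·19·4/20 = 133/5 kN
  M_B = -w₀L²/20 = -19·4²/20 = -76/5 kN·m
Load 3 — point force P=-13 kN at a=2 m (b=L-a=2):
  R_A = Pb²(3a+b)/L³ = (-13)·2²·(3·2+2)/4³ = -13/2 kN
  M_A = Pab²/L² = (-13)·2·2²/4² = -13/2 kN·m
  R_B = Pa²(a+3b)/L³ = (-13)·2²·(2+3·2)/4³ = -13/2 kN
  M_B = -Pa²b/L² = -(-13)·2²·2/4² = 13/2 kN·m
Superposition: R_A = 9/10 kN, M_A = 29/30 kN·m, R_B = 161/10 kN, M_B = -181/30 kN·m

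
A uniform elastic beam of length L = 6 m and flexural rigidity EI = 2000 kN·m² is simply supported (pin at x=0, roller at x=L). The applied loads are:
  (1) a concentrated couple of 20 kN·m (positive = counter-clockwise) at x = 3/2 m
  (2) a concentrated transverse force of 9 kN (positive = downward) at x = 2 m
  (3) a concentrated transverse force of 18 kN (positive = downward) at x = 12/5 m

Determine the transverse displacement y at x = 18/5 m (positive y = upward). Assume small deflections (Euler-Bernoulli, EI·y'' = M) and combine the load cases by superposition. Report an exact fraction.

y(18/5) = -44169/1250000 m

Load 1 — applied couple M₀=20 kN·m at a=3/2 m (b=L-a=9/2):
  y_1 = (M₀x³/(6L)-M₀(x-a)²/2+C₁x)/EI  [x>a] with C₁=M₀(3b²-L²)/(6L)=55/4 = (20·(18/5)³/(6·6)-20·((18/5)-(3/2))²/2+(55/4)·(18/5))/2000 = 783/50000 m
Load 2 — point force P=9 kN at a=2 m (b=L-a=4):
  y_2 = -Pa(L-x)(2Lx-a²-x²)/(6LEI)  [x>a] = -9·2·(6-(18/5))·(2·6·(18/5)-2²-(18/5)²)/(6·6·2000) = -246/15625 m
Load 3 — point force P=18 kN at a=12/5 m (b=L-a=18/5):
  y_3 = -Pa(L-x)(2Lx-a²-x²)/(6LEI)  [x>a] = -18·(12/5)·(6-(18/5))·(2·6·(18/5)-(12/5)²-(18/5)²)/(6·6·2000) = -2754/78125 m
Superposition: y = Σ y_i = -44169/1250000 m ≈ -0.035335 m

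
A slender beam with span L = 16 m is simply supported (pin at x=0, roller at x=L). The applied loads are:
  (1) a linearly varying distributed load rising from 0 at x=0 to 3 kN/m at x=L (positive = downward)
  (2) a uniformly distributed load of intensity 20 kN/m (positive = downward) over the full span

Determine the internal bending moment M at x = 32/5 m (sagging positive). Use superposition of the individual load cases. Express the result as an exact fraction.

Load 1 — triangular load w₀=3 kN/m (0→w₀ over full span):
  M_1 = w₀Lx/6 - w₀x³/(6L) = 3·16·(32/5)/6 - 3·(32/5)³/(6·16) = 5376/125 kN·m
Load 2 — uniform load w=20 kN/m over full span:
  M_2 = wx(L-x)/2 = 20·(32/5)·(16-(32/5))/2 = 3072/5 kN·m
Superposition: M = Σ M_i = 82176/125 kN·m ≈ 657.408000 kN·m

M(32/5) = 82176/125 kN·m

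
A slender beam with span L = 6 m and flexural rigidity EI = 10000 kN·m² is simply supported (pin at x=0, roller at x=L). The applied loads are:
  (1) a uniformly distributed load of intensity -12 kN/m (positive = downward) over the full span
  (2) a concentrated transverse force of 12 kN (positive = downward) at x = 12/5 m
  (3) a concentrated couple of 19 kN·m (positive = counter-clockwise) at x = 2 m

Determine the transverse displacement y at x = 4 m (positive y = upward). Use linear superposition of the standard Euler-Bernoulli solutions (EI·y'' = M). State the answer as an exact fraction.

Load 1 — uniform load w=-12 kN/m over full span:
  y_1 = -wx(L³-2Lx²+x³)/(24EI) = -(-12)·4·(6³-2·6·4²+4³)/(24·10000) = 11/625 m
Load 2 — point force P=12 kN at a=12/5 m (b=L-a=18/5):
  y_2 = -Pa(L-x)(2Lx-a²-x²)/(6LEI)  [x>a] = -12·(12/5)·(6-4)·(2·6·4-(12/5)²-4²)/(6·6·10000) = -328/78125 m
Load 3 — applied couple M₀=19 kN·m at a=2 m (b=L-a=4):
  y_3 = (M₀x³/(6L)-M₀(x-a)²/2+C₁x)/EI  [x>a] with C₁=M₀(3b²-L²)/(6L)=19/3 = (19·4³/(6·6)-19·(4-2)²/2+(19/3)·4)/10000 = 19/9000 m
Superposition: y = Σ y_i = 87259/5625000 m ≈ 0.015513 m

y(4) = 87259/5625000 m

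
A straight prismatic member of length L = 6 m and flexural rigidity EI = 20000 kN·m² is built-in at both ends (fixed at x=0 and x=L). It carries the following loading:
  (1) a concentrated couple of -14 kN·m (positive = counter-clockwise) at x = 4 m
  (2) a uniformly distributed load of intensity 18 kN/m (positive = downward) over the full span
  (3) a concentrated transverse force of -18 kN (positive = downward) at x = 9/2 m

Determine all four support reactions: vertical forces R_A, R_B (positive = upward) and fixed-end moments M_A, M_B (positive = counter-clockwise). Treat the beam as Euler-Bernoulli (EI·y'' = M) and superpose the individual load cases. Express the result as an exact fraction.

Load 1 — applied couple M₀=-14 kN·m at a=4 m (b=L-a=2):
  R_A = 6M₀ab/L³ = 6·(-14)·4·2/6³ = -28/9 kN
  M_A = M₀b(2a-b)/L² = (-14)·2·(2·4-2)/6² = -14/3 kN·m
  R_B = -6M₀ab/L³ = -6·(-14)·4·2/6³ = 28/9 kN
  M_B = M₀a(2b-a)/L² = (-14)·4·(2·2-4)/6² = 0 kN·m
Load 2 — uniform load w=18 kN/m over full span:
  R_A = wL/2 = 18·6/2 = 54 kN
  M_A = wL²/12 = 18·6²/12 = 54 kN·m
  R_B = wL/2 = 18·6/2 = 54 kN
  M_B = -wL²/12 = -18·6²/12 = -54 kN·m
Load 3 — point force P=-18 kN at a=9/2 m (b=L-a=3/2):
  R_A = Pb²(3a+b)/L³ = (-18)·(3/2)²·(3·(9/2)+(3/2))/6³ = -45/16 kN
  M_A = Pab²/L² = (-18)·(9/2)·(3/2)²/6² = -81/16 kN·m
  R_B = Pa²(a+3b)/L³ = (-18)·(9/2)²·((9/2)+3·(3/2))/6³ = -243/16 kN
  M_B = -Pa²b/L² = -(-18)·(9/2)²·(3/2)/6² = 243/16 kN·m
Superposition: R_A = 6923/144 kN, M_A = 2125/48 kN·m, R_B = 6037/144 kN, M_B = -621/16 kN·m

R_A = 6923/144 kN, M_A = 2125/48 kN·m, R_B = 6037/144 kN, M_B = -621/16 kN·m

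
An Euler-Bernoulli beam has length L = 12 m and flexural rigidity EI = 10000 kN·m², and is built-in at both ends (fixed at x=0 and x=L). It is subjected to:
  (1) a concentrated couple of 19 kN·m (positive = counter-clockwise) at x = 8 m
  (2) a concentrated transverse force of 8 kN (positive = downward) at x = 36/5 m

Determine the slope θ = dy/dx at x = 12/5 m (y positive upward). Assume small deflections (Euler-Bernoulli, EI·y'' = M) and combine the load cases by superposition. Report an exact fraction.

Load 1 — applied couple M₀=19 kN·m at a=8 m (b=L-a=4):
  θ_1 = (R_Ax²/2 - M_Ax)/EI  [x≤a] with R_A=19/9, M_A=19/3 = ((19/9)·(12/5)²/2 - (19/3)·(12/5))/10000 = -57/62500 rad
Load 2 — point force P=8 kN at a=36/5 m (b=L-a=24/5):
  θ_2 = -Pb²x(2aL-(3a+b)x)/(2L³EI)  [x≤a] = -8·(24/5)²·(12/5)·(2·(36/5)·12-(3·(36/5)+(24/5))·(12/5))/(2·12³·10000) = -2736/1953125 rad
Superposition: θ = Σ θ_i = -18069/7812500 rad ≈ -0.002313 rad

θ(12/5) = -18069/7812500 rad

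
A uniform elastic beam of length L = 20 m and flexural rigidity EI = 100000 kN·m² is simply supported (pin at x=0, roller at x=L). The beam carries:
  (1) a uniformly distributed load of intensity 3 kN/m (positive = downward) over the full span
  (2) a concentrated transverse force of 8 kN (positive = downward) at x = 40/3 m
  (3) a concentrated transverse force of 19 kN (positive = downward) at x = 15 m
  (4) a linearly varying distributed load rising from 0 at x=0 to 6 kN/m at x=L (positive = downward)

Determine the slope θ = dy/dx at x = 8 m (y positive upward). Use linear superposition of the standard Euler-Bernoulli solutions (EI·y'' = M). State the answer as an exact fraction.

θ(8) = -2780243/324000000 rad

Load 1 — uniform load w=3 kN/m over full span:
  θ_1 = -w(L³-6Lx²+4x³)/(24EI) = -3·(20³-6·20·8²+4·8³)/(24·100000) = -37/12500 rad
Load 2 — point force P=8 kN at a=40/3 m (b=L-a=20/3):
  θ_2 = -Pb(L²-b²-3x²)/(6LEI)  [x≤a] = -8·(20/3)·(20²-(20/3)²-3·8²)/(6·20·100000) = -184/253125 rad
Load 3 — point force P=19 kN at a=15 m (b=L-a=5):
  θ_3 = -Pb(L²-b²-3x²)/(6LEI)  [x≤a] = -19·5·(20²-5²-3·8²)/(6·20·100000) = -1159/800000 rad
Load 4 — triangular load w₀=6 kN/m (0→w₀ over full span):
  θ_4 = -w₀(7L⁴-30L²x²+15x⁴)/(360LEI) = -6·(7·20⁴-30·20²·8²+15·8⁴)/(360·20·100000) = -323/93750 rad
Superposition: θ = Σ θ_i = -2780243/324000000 rad ≈ -0.008581 rad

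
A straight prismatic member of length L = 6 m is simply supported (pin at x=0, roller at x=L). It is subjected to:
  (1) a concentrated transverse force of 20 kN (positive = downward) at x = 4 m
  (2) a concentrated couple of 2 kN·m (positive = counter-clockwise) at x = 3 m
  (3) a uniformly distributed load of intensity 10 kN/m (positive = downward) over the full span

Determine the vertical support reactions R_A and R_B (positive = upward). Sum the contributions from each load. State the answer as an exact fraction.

Load 1 — point force P=20 kN at a=4 m (b=L-a=2):
  R_A = Pb/L = 20·2/6 = 20/3 kN
  R_B = Pa/L = 20·4/6 = 40/3 kN
Load 2 — applied couple M₀=2 kN·m at a=3 m (b=L-a=3):
  R_A = M₀/L = 2/6 = 1/3 kN
  R_B = -M₀/L = -2/6 = -1/3 kN
Load 3 — uniform load w=10 kN/m over full span:
  R_A = wL/2 = 10·6/2 = 30 kN
  R_B = wL/2 = 10·6/2 = 30 kN
Superposition: R_A = 37 kN, R_B = 43 kN

R_A = 37 kN, R_B = 43 kN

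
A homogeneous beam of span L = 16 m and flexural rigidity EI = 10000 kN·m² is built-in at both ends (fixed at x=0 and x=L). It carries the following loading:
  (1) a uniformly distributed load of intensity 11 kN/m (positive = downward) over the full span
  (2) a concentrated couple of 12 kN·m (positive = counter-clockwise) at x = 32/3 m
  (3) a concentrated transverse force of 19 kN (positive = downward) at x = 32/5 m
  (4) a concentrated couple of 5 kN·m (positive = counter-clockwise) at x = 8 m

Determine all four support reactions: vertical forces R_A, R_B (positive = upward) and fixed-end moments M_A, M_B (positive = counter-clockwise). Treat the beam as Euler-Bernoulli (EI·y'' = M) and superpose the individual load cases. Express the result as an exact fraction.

Load 1 — uniform load w=11 kN/m over full span:
  R_A = wL/2 = 11·16/2 = 88 kN
  M_A = wL²/12 = 11·16²/12 = 704/3 kN·m
  R_B = wL/2 = 11·16/2 = 88 kN
  M_B = -wL²/12 = -11·16²/12 = -704/3 kN·m
Load 2 — applied couple M₀=12 kN·m at a=32/3 m (b=L-a=16/3):
  R_A = 6M₀ab/L³ = 6·12·(32/3)·(16/3)/16³ = 1 kN
  M_A = M₀b(2a-b)/L² = 12·(16/3)·(2·(32/3)-(16/3))/16² = 4 kN·m
  R_B = -6M₀ab/L³ = -6·12·(32/3)·(16/3)/16³ = -1 kN
  M_B = M₀a(2b-a)/L² = 12·(32/3)·(2·(16/3)-(32/3))/16² = 0 kN·m
Load 3 — point force P=19 kN at a=32/5 m (b=L-a=48/5):
  R_A = Pb²(3a+b)/L³ = 19·(48/5)²·(3·(32/5)+(48/5))/16³ = 1539/125 kN
  M_A = Pab²/L² = 19·(32/5)·(48/5)²/16² = 5472/125 kN·m
  R_B = Pa²(a+3b)/L³ = 19·(32/5)²·((32/5)+3·(48/5))/16³ = 836/125 kN
  M_B = -Pa²b/L² = -19·(32/5)²·(48/5)/16² = -3648/125 kN·m
Load 4 — applied couple M₀=5 kN·m at a=8 m (b=L-a=8):
  R_A = 6M₀ab/L³ = 6·5·8·8/16³ = 15/32 kN
  M_A = M₀b(2a-b)/L² = 5·8·(2·8-8)/16² = 5/4 kN·m
  R_B = -6M₀ab/L³ = -6·5·8·8/16³ = -15/32 kN
  M_B = M₀a(2b-a)/L² = 5·8·(2·8-8)/16² = 5/4 kN·m
Superposition: R_A = 407123/4000 kN, M_A = 425539/1500 kN·m, R_B = 372877/4000 kN, M_B = -393901/1500 kN·m

R_A = 407123/4000 kN, M_A = 425539/1500 kN·m, R_B = 372877/4000 kN, M_B = -393901/1500 kN·m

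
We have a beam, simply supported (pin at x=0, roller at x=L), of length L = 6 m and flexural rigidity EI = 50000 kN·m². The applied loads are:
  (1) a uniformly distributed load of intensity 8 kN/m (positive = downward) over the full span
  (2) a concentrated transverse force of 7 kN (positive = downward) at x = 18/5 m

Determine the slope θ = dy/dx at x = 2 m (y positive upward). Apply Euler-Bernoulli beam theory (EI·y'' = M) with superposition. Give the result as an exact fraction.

Load 1 — uniform load w=8 kN/m over full span:
  θ_1 = -w(L³-6Lx²+4x³)/(24EI) = -8·(6³-6·6·2²+4·2³)/(24·50000) = -13/18750 rad
Load 2 — point force P=7 kN at a=18/5 m (b=L-a=12/5):
  θ_2 = -Pb(L²-b²-3x²)/(6LEI)  [x≤a] = -7·(12/5)·(6²-(12/5)²-3·2²)/(6·6·50000) = -133/781250 rad
Superposition: θ = Σ θ_i = -1012/1171875 rad ≈ -0.000864 rad

θ(2) = -1012/1171875 rad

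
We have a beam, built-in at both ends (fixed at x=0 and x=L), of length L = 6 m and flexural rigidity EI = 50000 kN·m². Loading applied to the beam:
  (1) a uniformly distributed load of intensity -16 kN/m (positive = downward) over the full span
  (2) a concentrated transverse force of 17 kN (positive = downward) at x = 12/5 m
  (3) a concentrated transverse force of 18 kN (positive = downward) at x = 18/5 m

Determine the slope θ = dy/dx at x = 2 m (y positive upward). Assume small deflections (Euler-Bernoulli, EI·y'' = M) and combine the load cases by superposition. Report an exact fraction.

Load 1 — uniform load w=-16 kN/m over full span:
  θ_1 = -wx(L-x)(L-2x)/(12EI) = -(-16)·2·(6-2)·(6-2·2)/(12·50000) = 4/9375 rad
Load 2 — point force P=17 kN at a=12/5 m (b=L-a=18/5):
  θ_2 = -Pb²x(2aL-(3a+b)x)/(2L³EI)  [x≤a] = -17·(18/5)²·2·(2·(12/5)·6-(3·(12/5)+(18/5))·2)/(2·6³·50000) = -459/3125000 rad
Load 3 — point force P=18 kN at a=18/5 m (b=L-a=12/5):
  θ_3 = -Pb²x(2aL-(3a+b)x)/(2L³EI)  [x≤a] = -18·(12/5)²·2·(2·(18/5)·6-(3·(18/5)+(12/5))·2)/(2·6³·50000) = -63/390625 rad
Superposition: θ = Σ θ_i = 1111/9375000 rad ≈ 0.000119 rad

θ(2) = 1111/9375000 rad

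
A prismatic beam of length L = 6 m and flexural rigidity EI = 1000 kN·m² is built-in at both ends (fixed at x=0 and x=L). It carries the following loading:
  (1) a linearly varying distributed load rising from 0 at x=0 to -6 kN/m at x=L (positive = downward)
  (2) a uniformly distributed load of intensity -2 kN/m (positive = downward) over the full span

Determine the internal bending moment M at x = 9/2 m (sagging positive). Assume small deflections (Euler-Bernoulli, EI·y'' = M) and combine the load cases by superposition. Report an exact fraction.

Load 1 — triangular load w₀=-6 kN/m (0→w₀ over full span):
  M_1 = 3w₀Lx/20 - w₀L²/30 - w₀x³/(6L) = 3·(-6)·6·(9/2)/20 - (-6)·6²/30 - (-6)·(9/2)³/(6·6) = -153/80 kN·m
Load 2 — uniform load w=-2 kN/m over full span:
  M_2 = wLx/2 - wL²/12 - wx²/2 = (-2)·6·(9/2)/2 - (-2)·6²/12 - (-2)·(9/2)²/2 = -3/4 kN·m
Superposition: M = Σ M_i = -213/80 kN·m ≈ -2.662500 kN·m

M(9/2) = -213/80 kN·m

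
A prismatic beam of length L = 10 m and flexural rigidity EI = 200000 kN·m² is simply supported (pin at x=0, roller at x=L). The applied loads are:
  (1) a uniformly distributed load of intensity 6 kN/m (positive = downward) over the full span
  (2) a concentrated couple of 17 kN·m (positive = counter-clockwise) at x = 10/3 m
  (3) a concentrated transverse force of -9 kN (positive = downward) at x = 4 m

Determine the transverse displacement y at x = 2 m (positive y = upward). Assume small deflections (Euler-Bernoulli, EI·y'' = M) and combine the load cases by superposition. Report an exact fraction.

y(2) = -3767/2250000 m

Load 1 — uniform load w=6 kN/m over full span:
  y_1 = -wx(L³-2Lx²+x³)/(24EI) = -6·2·(10³-2·10·2²+2³)/(24·200000) = -29/12500 m
Load 2 — applied couple M₀=17 kN·m at a=10/3 m (b=L-a=20/3):
  y_2 = (M₀x³/(6L)+C₁x)/EI  [x≤a] with C₁=M₀(3b²-L²)/(6L)=85/9 = (17·2³/(6·10)+(85/9)·2)/200000 = 119/1125000 m
Load 3 — point force P=-9 kN at a=4 m (b=L-a=6):
  y_3 = -Pbx(L²-b²-x²)/(6LEI)  [x≤a] = -(-9)·6·2·(10²-6²-2²)/(6·10·200000) = 27/50000 m
Superposition: y = Σ y_i = -3767/2250000 m ≈ -0.001674 m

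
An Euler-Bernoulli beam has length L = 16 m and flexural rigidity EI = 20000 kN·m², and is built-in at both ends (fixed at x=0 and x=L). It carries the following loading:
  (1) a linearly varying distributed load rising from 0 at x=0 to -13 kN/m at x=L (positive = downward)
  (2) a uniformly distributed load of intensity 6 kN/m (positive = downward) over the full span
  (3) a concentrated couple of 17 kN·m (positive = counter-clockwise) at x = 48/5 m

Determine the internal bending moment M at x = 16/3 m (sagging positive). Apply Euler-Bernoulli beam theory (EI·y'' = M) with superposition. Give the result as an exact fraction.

M(16/3) = 21188/2025 kN·m

Load 1 — triangular load w₀=-13 kN/m (0→w₀ over full span):
  M_1 = 3w₀Lx/20 - w₀L²/30 - w₀x³/(6L) = 3·(-13)·16·(16/3)/20 - (-13)·16²/30 - (-13)·(16/3)³/(6·16) = -14144/405 kN·m
Load 2 — uniform load w=6 kN/m over full span:
  M_2 = wLx/2 - wL²/12 - wx²/2 = 6·16·(16/3)/2 - 6·16²/12 - 6·(16/3)²/2 = 128/3 kN·m
Load 3 — applied couple M₀=17 kN·m at a=48/5 m (b=L-a=32/5):
  M_3 = R_Ax - M_A  [x≤a] with R_A=153/100, M_A=136/25 = (153/100)·(16/3) - (136/25) = 68/25 kN·m
Superposition: M = Σ M_i = 21188/2025 kN·m ≈ 10.463210 kN·m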